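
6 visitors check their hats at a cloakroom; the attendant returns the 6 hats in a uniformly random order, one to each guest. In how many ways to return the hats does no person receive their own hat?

265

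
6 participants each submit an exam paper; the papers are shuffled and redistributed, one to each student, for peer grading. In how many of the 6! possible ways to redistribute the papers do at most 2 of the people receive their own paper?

Sum C(6,i)·!(6-i) for i = 0..2:
  i=0: C(6,0)·!6 = 1·265 = 265
  i=1: C(6,1)·!5 = 6·44 = 264
  i=2: C(6,2)·!4 = 15·9 = 135
Total = 664.

664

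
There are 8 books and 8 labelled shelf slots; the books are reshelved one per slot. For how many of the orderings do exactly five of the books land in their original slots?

Choose which 5 of the 8 are fixed: C(8,5) = 56.
The remaining 3 must be deranged: !3 = 2.
Total: 56 × 2 = 112.

112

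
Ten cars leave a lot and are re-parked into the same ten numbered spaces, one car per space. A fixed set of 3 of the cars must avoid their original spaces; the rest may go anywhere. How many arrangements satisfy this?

2656080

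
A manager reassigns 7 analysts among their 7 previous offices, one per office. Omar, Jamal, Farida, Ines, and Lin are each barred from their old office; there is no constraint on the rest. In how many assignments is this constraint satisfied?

2428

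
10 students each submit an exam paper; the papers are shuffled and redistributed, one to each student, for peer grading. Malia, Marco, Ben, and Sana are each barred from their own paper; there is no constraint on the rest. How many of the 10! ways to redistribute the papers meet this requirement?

2399760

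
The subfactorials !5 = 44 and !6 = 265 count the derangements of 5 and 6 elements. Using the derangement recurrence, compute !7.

1854

!7 = (7-1)·(!6 + !5) = 6·(265 + 44) = 6·309 = 1854.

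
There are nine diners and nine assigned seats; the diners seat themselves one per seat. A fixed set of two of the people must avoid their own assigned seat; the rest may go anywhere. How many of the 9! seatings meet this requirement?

287280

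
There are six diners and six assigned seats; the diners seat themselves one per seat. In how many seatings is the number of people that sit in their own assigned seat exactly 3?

Pick the 3 fixed positions: C(6,3) = 20 ways.
The other 3 form a derangement: !3 = 2.
Total: 20 × 2 = 40.

40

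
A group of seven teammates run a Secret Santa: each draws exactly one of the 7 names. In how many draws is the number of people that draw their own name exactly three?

315

Choose which 3 of the 7 are fixed: C(7,3) = 35.
The remaining 4 must be deranged: !4 = 9.
Total: 35 × 9 = 315.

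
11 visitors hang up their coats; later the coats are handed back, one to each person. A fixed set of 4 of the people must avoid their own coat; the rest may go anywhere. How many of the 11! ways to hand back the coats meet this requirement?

27422640

Let A_j be the event that the j-th constrained one is fixed. By inclusion-exclusion over the 4 events:
Σ_{j=0}^{4} (-1)^j C(4,j)(11-j)!
= C(4,0)·11! - C(4,1)·10! + C(4,2)·9! - C(4,3)·8! + C(4,4)·7!
= 39916800 - 14515200 + 2177280 - 161280 + 5040
= 27422640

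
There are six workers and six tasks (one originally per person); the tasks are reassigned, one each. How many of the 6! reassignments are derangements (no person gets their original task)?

265

Recurrence: !6 = 5·(!5 + !4).
!6 = 5·(44 + 9) = 5·53 = 265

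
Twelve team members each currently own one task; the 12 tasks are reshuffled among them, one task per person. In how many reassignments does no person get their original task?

!12 = 12! · Σ_{k=0}^{12} (-1)^k/k!
= 12! - 12!/1! + 12!/2! - 12!/3! + 12!/4! - 12!/5! + 12!/6! - 12!/7! + 12!/8! - 12!/9! + 12!/10! - 12!/11! + 12!/12!
= 479001600 - 479001600 + 239500800 - 79833600 + 19958400 - 3991680 + 665280 - 95040 + 11880 - 1320 + 132 - 12 + 1
= 176214841

176214841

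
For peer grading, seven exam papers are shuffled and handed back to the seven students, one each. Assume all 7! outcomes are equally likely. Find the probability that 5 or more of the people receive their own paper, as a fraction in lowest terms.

Favorable outcomes: Σ_{i≥5} C(7,i)·!(7-i) = 21·1 + 7·0 + 1·1 = 22.
Total outcomes: 7! = 5040.
Probability = 22/5040 = 11/2520.

11/2520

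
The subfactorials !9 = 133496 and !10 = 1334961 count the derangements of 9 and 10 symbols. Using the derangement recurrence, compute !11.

14684570

!11 = (11-1)·(!10 + !9) = 10·(1334961 + 133496) = 10·1468457 = 14684570.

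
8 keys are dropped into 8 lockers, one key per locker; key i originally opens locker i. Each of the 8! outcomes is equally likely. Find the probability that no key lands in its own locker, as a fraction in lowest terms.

2119/5760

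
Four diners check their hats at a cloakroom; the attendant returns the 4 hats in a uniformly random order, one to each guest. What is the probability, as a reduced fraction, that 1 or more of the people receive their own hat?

5/8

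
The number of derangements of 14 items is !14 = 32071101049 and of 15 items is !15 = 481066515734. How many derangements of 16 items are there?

7697064251745

!16 = (16-1)·(!15 + !14) = 15·(481066515734 + 32071101049) = 15·513137616783 = 7697064251745.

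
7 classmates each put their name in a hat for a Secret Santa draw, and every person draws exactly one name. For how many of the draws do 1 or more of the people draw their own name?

3186

Sum C(7,i)·!(7-i) for i = 1..7:
  i=1: C(7,1)·!6 = 7·265 = 1855
  i=2: C(7,2)·!5 = 21·44 = 924
  i=3: C(7,3)·!4 = 35·9 = 315
  i=4: C(7,4)·!3 = 35·2 = 70
  i=5: C(7,5)·!2 = 21·1 = 21
  i=6: C(7,6)·!1 = 7·0 = 0
  i=7: C(7,7)·!0 = 1·1 = 1
Total = 3186.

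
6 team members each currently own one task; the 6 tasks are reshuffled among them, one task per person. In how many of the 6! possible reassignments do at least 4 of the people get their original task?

16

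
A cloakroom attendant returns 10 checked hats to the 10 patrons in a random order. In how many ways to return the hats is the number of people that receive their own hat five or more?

Sum C(10,i)·!(10-i) for i = 5..10:
  i=5: C(10,5)·!5 = 252·44 = 11088
  i=6: C(10,6)·!4 = 210·9 = 1890
  i=7: C(10,7)·!3 = 120·2 = 240
  i=8: C(10,8)·!2 = 45·1 = 45
  i=9: C(10,9)·!1 = 10·0 = 0
  i=10: C(10,10)·!0 = 1·1 = 1
Total = 13264.

13264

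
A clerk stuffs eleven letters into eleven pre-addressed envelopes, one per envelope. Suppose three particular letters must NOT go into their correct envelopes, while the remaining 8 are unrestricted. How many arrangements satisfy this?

30078720

Inclusion-exclusion on the 3 forbidden self-matches:
Σ_{j=0}^{3} (-1)^j C(3,j)(11-j)!
= C(3,0)·11! - C(3,1)·10! + C(3,2)·9! - C(3,3)·8!
= 39916800 - 10886400 + 1088640 - 40320
= 30078720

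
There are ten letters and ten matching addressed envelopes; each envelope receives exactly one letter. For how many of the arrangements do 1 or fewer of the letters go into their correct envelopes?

2669921

# with exactly i fixed is C(10,i)·!(10-i); sum over i=0..1:
  i=0: C(10,0)·!10 = 1·1334961 = 1334961
  i=1: C(10,1)·!9 = 10·133496 = 1334960
Total = 2669921.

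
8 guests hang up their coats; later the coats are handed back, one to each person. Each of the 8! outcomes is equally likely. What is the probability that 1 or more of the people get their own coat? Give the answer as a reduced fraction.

3641/5760

Favorable outcomes: Σ_{i≥1} C(8,i)·!(8-i) = 8·1854 + 28·265 + 56·44 + 70·9 + 56·2 + 28·1 + 8·0 + 1·1 = 25487.
Total outcomes: 8! = 40320.
Probability = 25487/40320 = 3641/5760.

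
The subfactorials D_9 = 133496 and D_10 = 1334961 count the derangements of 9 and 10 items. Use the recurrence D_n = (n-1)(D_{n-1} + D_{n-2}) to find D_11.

14684570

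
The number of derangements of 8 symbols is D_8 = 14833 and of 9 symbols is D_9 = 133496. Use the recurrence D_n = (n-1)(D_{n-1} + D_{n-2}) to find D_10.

D_10 = (10-1)·(D_9 + D_8) = 9·(133496 + 14833) = 9·148329 = 1334961.

1334961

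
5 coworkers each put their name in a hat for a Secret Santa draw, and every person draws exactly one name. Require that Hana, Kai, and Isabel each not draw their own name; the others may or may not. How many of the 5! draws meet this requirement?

Let A_j be the event that the j-th constrained one is fixed. By inclusion-exclusion over the 3 events:
Σ_{j=0}^{3} (-1)^j C(3,j)(5-j)!
= C(3,0)·5! - C(3,1)·4! + C(3,2)·3! - C(3,3)·2!
= 120 - 72 + 18 - 2
= 64

64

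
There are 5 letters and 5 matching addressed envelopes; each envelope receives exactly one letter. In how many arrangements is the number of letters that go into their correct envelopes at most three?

119

Sum C(5,i)·!(5-i) for i = 0..3:
  i=0: C(5,0)·!5 = 1·44 = 44
  i=1: C(5,1)·!4 = 5·9 = 45
  i=2: C(5,2)·!3 = 10·2 = 20
  i=3: C(5,3)·!2 = 10·1 = 10
Total = 119.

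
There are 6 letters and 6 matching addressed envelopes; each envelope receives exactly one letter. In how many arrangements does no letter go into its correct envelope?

By inclusion-exclusion, !6 = Σ (-1)^k · 6!/k! for k=0..6
= 6! - 6!/1! + 6!/2! - 6!/3! + 6!/4! - 6!/5! + 6!/6!
= 720 - 720 + 360 - 120 + 30 - 6 + 1
= 265

265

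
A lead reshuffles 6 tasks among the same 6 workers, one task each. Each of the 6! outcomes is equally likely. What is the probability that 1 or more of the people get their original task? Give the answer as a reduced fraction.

Favorable outcomes: Σ_{i≥1} C(6,i)·!(6-i) = 6·44 + 15·9 + 20·2 + 15·1 + 6·0 + 1·1 = 455.
Total outcomes: 6! = 720.
Probability = 455/720 = 91/144.

91/144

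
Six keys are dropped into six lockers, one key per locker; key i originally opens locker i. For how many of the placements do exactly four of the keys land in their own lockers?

15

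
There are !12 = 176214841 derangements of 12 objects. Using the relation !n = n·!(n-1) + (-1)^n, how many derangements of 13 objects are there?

2290792932

!13 = 13·176214841 - 1 = 2290792932.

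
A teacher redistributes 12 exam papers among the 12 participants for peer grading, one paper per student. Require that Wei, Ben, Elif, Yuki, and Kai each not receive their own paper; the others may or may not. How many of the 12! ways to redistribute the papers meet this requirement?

312273360

Inclusion-exclusion on the 5 forbidden self-matches:
Σ_{j=0}^{5} (-1)^j C(5,j)(12-j)!
= C(5,0)·12! - C(5,1)·11! + C(5,2)·10! - C(5,3)·9! + C(5,4)·8! - C(5,5)·7!
= 479001600 - 199584000 + 36288000 - 3628800 + 201600 - 5040
= 312273360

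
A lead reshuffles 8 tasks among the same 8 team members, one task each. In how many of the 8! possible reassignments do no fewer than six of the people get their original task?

29

Sum C(8,i)·!(8-i) for i = 6..8:
  i=6: C(8,6)·!2 = 28·1 = 28
  i=7: C(8,7)·!1 = 8·0 = 0
  i=8: C(8,8)·!0 = 1·1 = 1
Total = 29.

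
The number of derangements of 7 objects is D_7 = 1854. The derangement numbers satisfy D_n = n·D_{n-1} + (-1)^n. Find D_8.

D_8 = 8·1854 + 1 = 14833.

14833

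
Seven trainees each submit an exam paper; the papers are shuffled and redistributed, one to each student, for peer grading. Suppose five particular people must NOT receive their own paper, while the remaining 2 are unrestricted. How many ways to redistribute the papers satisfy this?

Inclusion-exclusion on the 5 forbidden self-matches:
Σ_{j=0}^{5} (-1)^j C(5,j)(7-j)!
= C(5,0)·7! - C(5,1)·6! + C(5,2)·5! - C(5,3)·4! + C(5,4)·3! - C(5,5)·2!
= 5040 - 3600 + 1200 - 240 + 30 - 2
= 2428

2428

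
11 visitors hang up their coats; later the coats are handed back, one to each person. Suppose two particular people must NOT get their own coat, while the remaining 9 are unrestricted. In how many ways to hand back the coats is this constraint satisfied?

Inclusion-exclusion on the 2 forbidden self-matches:
Σ_{j=0}^{2} (-1)^j C(2,j)(11-j)!
= C(2,0)·11! - C(2,1)·10! + C(2,2)·9!
= 39916800 - 7257600 + 362880
= 33022080

33022080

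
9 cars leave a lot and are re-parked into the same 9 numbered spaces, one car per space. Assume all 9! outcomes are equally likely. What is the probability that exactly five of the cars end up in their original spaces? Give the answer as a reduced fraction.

1/320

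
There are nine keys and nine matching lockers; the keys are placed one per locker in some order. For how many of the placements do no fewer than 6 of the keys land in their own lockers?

205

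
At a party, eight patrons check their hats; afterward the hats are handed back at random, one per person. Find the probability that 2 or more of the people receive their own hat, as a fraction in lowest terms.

2131/8064

Favorable outcomes: Σ_{i≥2} C(8,i)·!(8-i) = 28·265 + 56·44 + 70·9 + 56·2 + 28·1 + 8·0 + 1·1 = 10655.
Total outcomes: 8! = 40320.
Probability = 10655/40320 = 2131/8064.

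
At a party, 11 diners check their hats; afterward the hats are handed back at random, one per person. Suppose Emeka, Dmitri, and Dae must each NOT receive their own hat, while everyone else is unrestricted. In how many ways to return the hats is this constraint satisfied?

Let A_j be the event that the j-th constrained one is fixed. By inclusion-exclusion over the 3 events:
Σ_{j=0}^{3} (-1)^j C(3,j)(11-j)!
= C(3,0)·11! - C(3,1)·10! + C(3,2)·9! - C(3,3)·8!
= 39916800 - 10886400 + 1088640 - 40320
= 30078720

30078720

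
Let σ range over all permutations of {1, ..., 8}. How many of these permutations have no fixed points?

!8 is the nearest integer to 8!/e.
8! = 40320, and 40320/e ≈ 14832.90, so !8 = 14833.

14833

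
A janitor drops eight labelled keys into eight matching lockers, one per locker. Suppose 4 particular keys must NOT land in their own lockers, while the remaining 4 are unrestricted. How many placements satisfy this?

Inclusion-exclusion on the 4 forbidden self-matches:
Σ_{j=0}^{4} (-1)^j C(4,j)(8-j)!
= C(4,0)·8! - C(4,1)·7! + C(4,2)·6! - C(4,3)·5! + C(4,4)·4!
= 40320 - 20160 + 4320 - 480 + 24
= 24024

24024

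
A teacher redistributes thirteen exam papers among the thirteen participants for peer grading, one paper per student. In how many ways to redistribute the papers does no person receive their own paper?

2290792932

The subfactorial !13 = [13!/e] (nearest integer).
13! = 6227020800, and 6227020800/e ≈ 2290792932.07, so !13 = 2290792932.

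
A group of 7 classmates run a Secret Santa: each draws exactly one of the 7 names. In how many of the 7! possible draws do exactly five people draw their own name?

21

Pick the 5 fixed positions: C(7,5) = 21 ways.
The other 2 form a derangement: !2 = 1.
Total: 21 × 1 = 21.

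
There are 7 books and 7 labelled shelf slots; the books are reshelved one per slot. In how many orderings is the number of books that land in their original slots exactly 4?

70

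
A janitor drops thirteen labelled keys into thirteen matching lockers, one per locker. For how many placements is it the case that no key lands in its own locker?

By inclusion-exclusion, !13 = Σ (-1)^k · 13!/k! for k=0..13
= 13! - 13!/1! + 13!/2! - 13!/3! + 13!/4! - 13!/5! + 13!/6! - 13!/7! + 13!/8! - 13!/9! + 13!/10! - 13!/11! + 13!/12! - 13!/13!
= 6227020800 - 6227020800 + 3113510400 - 1037836800 + 259459200 - 51891840 + 8648640 - 1235520 + 154440 - 17160 + 1716 - 156 + 13 - 1
= 2290792932

2290792932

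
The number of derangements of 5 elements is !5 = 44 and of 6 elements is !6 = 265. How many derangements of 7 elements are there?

1854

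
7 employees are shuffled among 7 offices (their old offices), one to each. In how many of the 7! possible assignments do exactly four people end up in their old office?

70

Choose which 4 of the 7 are fixed: C(7,4) = 35.
The other 3 form a derangement: !3 = 2.
Total: 35 × 2 = 70.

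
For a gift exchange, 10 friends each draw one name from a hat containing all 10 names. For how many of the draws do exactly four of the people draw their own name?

55650

Choose which 4 of the 10 are fixed: C(10,4) = 210.
The remaining 6 must be deranged: !6 = 265.
Total: 210 × 265 = 55650.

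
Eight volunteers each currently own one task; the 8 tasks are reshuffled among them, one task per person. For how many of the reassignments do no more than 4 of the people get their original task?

# with exactly i fixed is C(8,i)·!(8-i); sum over i=0..4:
  i=0: C(8,0)·!8 = 1·14833 = 14833
  i=1: C(8,1)·!7 = 8·1854 = 14832
  i=2: C(8,2)·!6 = 28·265 = 7420
  i=3: C(8,3)·!5 = 56·44 = 2464
  i=4: C(8,4)·!4 = 70·9 = 630
Total = 40179.

40179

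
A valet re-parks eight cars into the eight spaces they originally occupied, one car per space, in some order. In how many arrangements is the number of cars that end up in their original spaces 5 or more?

# with exactly i fixed is C(8,i)·!(8-i); sum over i=5..8:
  i=5: C(8,5)·!3 = 56·2 = 112
  i=6: C(8,6)·!2 = 28·1 = 28
  i=7: C(8,7)·!1 = 8·0 = 0
  i=8: C(8,8)·!0 = 1·1 = 1
Total = 141.

141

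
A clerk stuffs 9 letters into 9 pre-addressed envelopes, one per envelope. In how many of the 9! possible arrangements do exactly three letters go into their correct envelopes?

22260

Choose which 3 of the 9 are fixed: C(9,3) = 84.
The remaining 6 must be deranged: !6 = 265.
Total: 84 × 265 = 22260.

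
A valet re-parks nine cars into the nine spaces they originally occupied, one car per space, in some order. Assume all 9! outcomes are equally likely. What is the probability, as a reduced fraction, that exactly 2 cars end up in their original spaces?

103/560

Favorable outcomes: C(9,2)·!7 = 36·1854 = 66744.
Total outcomes: 9! = 362880.
Probability = 66744/362880 = 103/560.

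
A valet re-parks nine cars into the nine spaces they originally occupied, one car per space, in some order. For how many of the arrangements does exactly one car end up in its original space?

133497

Pick the single fixed position: C(9,1) = 9 ways.
The remaining 8 must be deranged: !8 = 14833.
Total: 9 × 14833 = 133497.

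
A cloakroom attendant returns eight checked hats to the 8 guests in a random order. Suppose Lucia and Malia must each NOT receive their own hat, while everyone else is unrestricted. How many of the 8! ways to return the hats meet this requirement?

30960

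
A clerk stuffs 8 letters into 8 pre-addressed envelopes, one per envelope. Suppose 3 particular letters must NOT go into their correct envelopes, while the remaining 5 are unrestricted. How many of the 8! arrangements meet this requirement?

Inclusion-exclusion on the 3 forbidden self-matches:
Σ_{j=0}^{3} (-1)^j C(3,j)(8-j)!
= C(3,0)·8! - C(3,1)·7! + C(3,2)·6! - C(3,3)·5!
= 40320 - 15120 + 2160 - 120
= 27240

27240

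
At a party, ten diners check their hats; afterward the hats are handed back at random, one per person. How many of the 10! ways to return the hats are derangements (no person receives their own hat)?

!10 = 10! · Σ_{k=0}^{10} (-1)^k/k!
= 10! - 10!/1! + 10!/2! - 10!/3! + 10!/4! - 10!/5! + 10!/6! - 10!/7! + 10!/8! - 10!/9! + 10!/10!
= 3628800 - 3628800 + 1814400 - 604800 + 151200 - 30240 + 5040 - 720 + 90 - 10 + 1
= 1334961

1334961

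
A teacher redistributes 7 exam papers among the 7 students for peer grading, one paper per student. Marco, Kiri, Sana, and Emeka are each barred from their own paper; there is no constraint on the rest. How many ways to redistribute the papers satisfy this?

Let A_j be the event that the j-th constrained one is fixed. By inclusion-exclusion over the 4 events:
Σ_{j=0}^{4} (-1)^j C(4,j)(7-j)!
= C(4,0)·7! - C(4,1)·6! + C(4,2)·5! - C(4,3)·4! + C(4,4)·3!
= 5040 - 2880 + 720 - 96 + 6
= 2790

2790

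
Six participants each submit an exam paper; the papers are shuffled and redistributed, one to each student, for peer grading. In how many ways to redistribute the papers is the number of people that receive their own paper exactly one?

Pick the single fixed position: C(6,1) = 6 ways.
The other 5 form a derangement: !5 = 44.
Total: 6 × 44 = 264.

264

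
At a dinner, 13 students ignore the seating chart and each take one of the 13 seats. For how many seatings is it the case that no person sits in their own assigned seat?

The number of derangements of 13 is !13 = Σ_{k=0}^{13} (-1)^k·13!/k!
= 13! - 13!/1! + 13!/2! - 13!/3! + 13!/4! - 13!/5! + 13!/6! - 13!/7! + 13!/8! - 13!/9! + 13!/10! - 13!/11! + 13!/12! - 13!/13!
= 6227020800 - 6227020800 + 3113510400 - 1037836800 + 259459200 - 51891840 + 8648640 - 1235520 + 154440 - 17160 + 1716 - 156 + 13 - 1
= 2290792932

2290792932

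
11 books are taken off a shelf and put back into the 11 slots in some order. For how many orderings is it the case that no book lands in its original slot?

14684570

Use !n = n·!(n-1) + (-1)^n.
!11 = 11·1334961 - 1 = 14684570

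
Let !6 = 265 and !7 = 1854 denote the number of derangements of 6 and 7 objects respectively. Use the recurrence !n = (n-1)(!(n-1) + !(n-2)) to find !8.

14833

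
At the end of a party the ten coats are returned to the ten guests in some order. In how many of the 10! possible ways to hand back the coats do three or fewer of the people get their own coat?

3559886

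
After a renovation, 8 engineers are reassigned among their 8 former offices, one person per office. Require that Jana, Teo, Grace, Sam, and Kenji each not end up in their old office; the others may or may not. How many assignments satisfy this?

Inclusion-exclusion on the 5 forbidden self-matches:
Σ_{j=0}^{5} (-1)^j C(5,j)(8-j)!
= C(5,0)·8! - C(5,1)·7! + C(5,2)·6! - C(5,3)·5! + C(5,4)·4! - C(5,5)·3!
= 40320 - 25200 + 7200 - 1200 + 120 - 6
= 21234

21234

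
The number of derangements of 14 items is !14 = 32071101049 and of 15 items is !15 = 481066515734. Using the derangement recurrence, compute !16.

7697064251745

!16 = (16-1)·(!15 + !14) = 15·(481066515734 + 32071101049) = 15·513137616783 = 7697064251745.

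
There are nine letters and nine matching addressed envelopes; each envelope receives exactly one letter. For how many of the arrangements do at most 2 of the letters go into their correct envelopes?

333737

Sum C(9,i)·!(9-i) for i = 0..2:
  i=0: C(9,0)·!9 = 1·133496 = 133496
  i=1: C(9,1)·!8 = 9·14833 = 133497
  i=2: C(9,2)·!7 = 36·1854 = 66744
Total = 333737.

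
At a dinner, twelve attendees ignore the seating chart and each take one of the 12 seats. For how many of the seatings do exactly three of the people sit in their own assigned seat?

Pick the 3 fixed positions: C(12,3) = 220 ways.
The remaining 9 must be deranged: !9 = 133496.
Total: 220 × 133496 = 29369120.

29369120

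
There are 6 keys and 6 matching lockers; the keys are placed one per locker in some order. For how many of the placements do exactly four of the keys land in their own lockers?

Pick the 4 fixed positions: C(6,4) = 15 ways.
The other 2 form a derangement: !2 = 1.
Total: 15 × 1 = 15.

15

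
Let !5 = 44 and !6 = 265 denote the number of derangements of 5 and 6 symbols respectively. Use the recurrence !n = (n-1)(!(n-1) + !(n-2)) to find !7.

!7 = (7-1)·(!6 + !5) = 6·(265 + 44) = 6·309 = 1854.

1854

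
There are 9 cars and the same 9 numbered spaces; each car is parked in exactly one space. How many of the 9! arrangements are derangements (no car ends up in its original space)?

133496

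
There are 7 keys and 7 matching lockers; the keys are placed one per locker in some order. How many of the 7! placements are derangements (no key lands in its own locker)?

1854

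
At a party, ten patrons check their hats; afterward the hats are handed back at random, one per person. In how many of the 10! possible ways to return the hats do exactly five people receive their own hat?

Choose which 5 of the 10 are fixed: C(10,5) = 252.
The other 5 form a derangement: !5 = 44.
Total: 252 × 44 = 11088.

11088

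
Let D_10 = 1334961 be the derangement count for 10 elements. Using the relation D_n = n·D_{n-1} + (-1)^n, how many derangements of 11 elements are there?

14684570

D_11 = 11·1334961 - 1 = 14684570.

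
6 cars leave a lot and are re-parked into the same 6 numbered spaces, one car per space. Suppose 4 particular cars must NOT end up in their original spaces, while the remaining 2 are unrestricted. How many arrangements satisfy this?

362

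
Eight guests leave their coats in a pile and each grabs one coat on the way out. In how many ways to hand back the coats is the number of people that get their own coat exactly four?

630

Pick the 4 fixed positions: C(8,4) = 70 ways.
The other 4 form a derangement: !4 = 9.
Total: 70 × 9 = 630.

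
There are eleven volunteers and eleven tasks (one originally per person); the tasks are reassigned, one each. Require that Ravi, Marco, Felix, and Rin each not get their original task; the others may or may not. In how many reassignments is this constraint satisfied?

27422640

Let A_j be the event that the j-th constrained one is fixed. By inclusion-exclusion over the 4 events:
Σ_{j=0}^{4} (-1)^j C(4,j)(11-j)!
= C(4,0)·11! - C(4,1)·10! + C(4,2)·9! - C(4,3)·8! + C(4,4)·7!
= 39916800 - 14515200 + 2177280 - 161280 + 5040
= 27422640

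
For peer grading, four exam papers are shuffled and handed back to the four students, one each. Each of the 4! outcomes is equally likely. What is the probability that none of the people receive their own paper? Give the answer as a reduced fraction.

3/8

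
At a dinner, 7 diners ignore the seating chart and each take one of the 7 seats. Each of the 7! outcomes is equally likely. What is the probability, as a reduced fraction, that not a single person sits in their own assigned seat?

103/280

Favorable outcomes: !7 = 1854.
Total outcomes: 7! = 5040.
Probability = 1854/5040 = 103/280.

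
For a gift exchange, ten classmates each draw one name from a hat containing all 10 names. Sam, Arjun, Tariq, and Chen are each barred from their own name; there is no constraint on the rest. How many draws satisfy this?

Let A_j be the event that the j-th constrained one is fixed. By inclusion-exclusion over the 4 events:
Σ_{j=0}^{4} (-1)^j C(4,j)(10-j)!
= C(4,0)·10! - C(4,1)·9! + C(4,2)·8! - C(4,3)·7! + C(4,4)·6!
= 3628800 - 1451520 + 241920 - 20160 + 720
= 2399760

2399760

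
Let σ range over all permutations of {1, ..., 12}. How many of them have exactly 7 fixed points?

34848

Pick the 7 fixed positions: C(12,7) = 792 ways.
The other 5 form a derangement: !5 = 44.
Total: 792 × 44 = 34848.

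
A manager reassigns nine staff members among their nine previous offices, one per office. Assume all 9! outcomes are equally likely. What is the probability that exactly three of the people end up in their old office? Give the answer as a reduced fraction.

53/864

Favorable outcomes: C(9,3)·!6 = 84·265 = 22260.
Total outcomes: 9! = 362880.
Probability = 22260/362880 = 53/864.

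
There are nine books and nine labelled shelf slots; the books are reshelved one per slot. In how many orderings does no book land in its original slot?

Recurrence: !9 = 8·(!8 + !7).
!9 = 8·(14833 + 1854) = 8·16687 = 133496

133496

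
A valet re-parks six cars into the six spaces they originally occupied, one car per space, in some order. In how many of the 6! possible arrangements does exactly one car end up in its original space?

264

Pick the single fixed position: C(6,1) = 6 ways.
The remaining 5 must be deranged: !5 = 44.
Total: 6 × 44 = 264.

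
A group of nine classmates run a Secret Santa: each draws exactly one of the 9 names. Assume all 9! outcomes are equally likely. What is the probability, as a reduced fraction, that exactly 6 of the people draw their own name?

1/2160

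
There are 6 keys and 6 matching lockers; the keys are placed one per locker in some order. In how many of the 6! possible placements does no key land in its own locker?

The number of derangements of 6 is !6 = Σ_{k=0}^{6} (-1)^k·6!/k!
= 6! - 6!/1! + 6!/2! - 6!/3! + 6!/4! - 6!/5! + 6!/6!
= 720 - 720 + 360 - 120 + 30 - 6 + 1
= 265

265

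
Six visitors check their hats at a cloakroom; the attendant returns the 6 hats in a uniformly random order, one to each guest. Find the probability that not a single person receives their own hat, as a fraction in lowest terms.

Favorable outcomes: !6 = 265.
Total outcomes: 6! = 720.
Probability = 265/720 = 53/144.

53/144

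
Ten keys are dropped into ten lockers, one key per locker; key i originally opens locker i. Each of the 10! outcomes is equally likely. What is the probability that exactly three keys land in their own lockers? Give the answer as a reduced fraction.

103/1680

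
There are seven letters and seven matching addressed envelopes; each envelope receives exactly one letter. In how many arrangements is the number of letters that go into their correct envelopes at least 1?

3186

# with exactly i fixed is C(7,i)·!(7-i); sum over i=1..7:
  i=1: C(7,1)·!6 = 7·265 = 1855
  i=2: C(7,2)·!5 = 21·44 = 924
  i=3: C(7,3)·!4 = 35·9 = 315
  i=4: C(7,4)·!3 = 35·2 = 70
  i=5: C(7,5)·!2 = 21·1 = 21
  i=6: C(7,6)·!1 = 7·0 = 0
  i=7: C(7,7)·!0 = 1·1 = 1
Total = 3186.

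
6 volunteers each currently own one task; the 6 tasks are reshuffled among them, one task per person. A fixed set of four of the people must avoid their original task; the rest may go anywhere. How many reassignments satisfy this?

362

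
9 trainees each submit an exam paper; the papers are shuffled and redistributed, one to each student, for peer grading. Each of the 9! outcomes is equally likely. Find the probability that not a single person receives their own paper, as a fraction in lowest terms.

16687/45360

Favorable outcomes: !9 = 133496.
Total outcomes: 9! = 362880.
Probability = 133496/362880 = 16687/45360.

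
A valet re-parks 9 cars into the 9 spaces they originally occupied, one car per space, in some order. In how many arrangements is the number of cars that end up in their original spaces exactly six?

168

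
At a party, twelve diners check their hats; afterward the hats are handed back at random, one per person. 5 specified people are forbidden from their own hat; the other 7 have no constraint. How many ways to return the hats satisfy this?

Inclusion-exclusion on the 5 forbidden self-matches:
Σ_{j=0}^{5} (-1)^j C(5,j)(12-j)!
= C(5,0)·12! - C(5,1)·11! + C(5,2)·10! - C(5,3)·9! + C(5,4)·8! - C(5,5)·7!
= 479001600 - 199584000 + 36288000 - 3628800 + 201600 - 5040
= 312273360

312273360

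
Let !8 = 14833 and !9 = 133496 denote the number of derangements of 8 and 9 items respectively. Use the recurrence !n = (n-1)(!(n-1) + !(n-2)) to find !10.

!10 = (10-1)·(!9 + !8) = 9·(133496 + 14833) = 9·148329 = 1334961.

1334961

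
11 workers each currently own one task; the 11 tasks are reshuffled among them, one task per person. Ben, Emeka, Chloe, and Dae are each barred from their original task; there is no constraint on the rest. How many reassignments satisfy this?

27422640

Inclusion-exclusion on the 4 forbidden self-matches:
Σ_{j=0}^{4} (-1)^j C(4,j)(11-j)!
= C(4,0)·11! - C(4,1)·10! + C(4,2)·9! - C(4,3)·8! + C(4,4)·7!
= 39916800 - 14515200 + 2177280 - 161280 + 5040
= 27422640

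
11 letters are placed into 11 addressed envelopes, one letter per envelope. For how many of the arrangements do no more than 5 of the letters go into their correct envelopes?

# with exactly i fixed is C(11,i)·!(11-i); sum over i=0..5:
  i=0: C(11,0)·!11 = 1·14684570 = 14684570
  i=1: C(11,1)·!10 = 11·1334961 = 14684571
  i=2: C(11,2)·!9 = 55·133496 = 7342280
  i=3: C(11,3)·!8 = 165·14833 = 2447445
  i=4: C(11,4)·!7 = 330·1854 = 611820
  i=5: C(11,5)·!6 = 462·265 = 122430
Total = 39893116.

39893116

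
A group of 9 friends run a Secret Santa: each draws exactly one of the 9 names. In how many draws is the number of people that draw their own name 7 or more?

37

# with exactly i fixed is C(9,i)·!(9-i); sum over i=7..9:
  i=7: C(9,7)·!2 = 36·1 = 36
  i=8: C(9,8)·!1 = 9·0 = 0
  i=9: C(9,9)·!0 = 1·1 = 1
Total = 37.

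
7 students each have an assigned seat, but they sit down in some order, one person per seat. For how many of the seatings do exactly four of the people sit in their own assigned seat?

Choose which 4 of the 7 are fixed: C(7,4) = 35.
The other 3 form a derangement: !3 = 2.
Total: 35 × 2 = 70.

70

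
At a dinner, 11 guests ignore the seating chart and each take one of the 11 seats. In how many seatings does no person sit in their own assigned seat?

14684570

The number of derangements of 11 is !11 = Σ_{k=0}^{11} (-1)^k·11!/k!
= 11! - 11!/1! + 11!/2! - 11!/3! + 11!/4! - 11!/5! + 11!/6! - 11!/7! + 11!/8! - 11!/9! + 11!/10! - 11!/11!
= 39916800 - 39916800 + 19958400 - 6652800 + 1663200 - 332640 + 55440 - 7920 + 990 - 110 + 11 - 1
= 14684570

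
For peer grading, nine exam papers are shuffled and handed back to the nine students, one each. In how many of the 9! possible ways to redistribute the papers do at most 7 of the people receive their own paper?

362879

Sum C(9,i)·!(9-i) for i = 0..7:
  i=0: C(9,0)·!9 = 1·133496 = 133496
  i=1: C(9,1)·!8 = 9·14833 = 133497
  i=2: C(9,2)·!7 = 36·1854 = 66744
  i=3: C(9,3)·!6 = 84·265 = 22260
  i=4: C(9,4)·!5 = 126·44 = 5544
  i=5: C(9,5)·!4 = 126·9 = 1134
  i=6: C(9,6)·!3 = 84·2 = 168
  i=7: C(9,7)·!2 = 36·1 = 36
Total = 362879.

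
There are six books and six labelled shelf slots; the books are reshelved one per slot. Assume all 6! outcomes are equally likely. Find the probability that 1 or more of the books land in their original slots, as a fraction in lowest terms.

Favorable outcomes: Σ_{i≥1} C(6,i)·!(6-i) = 6·44 + 15·9 + 20·2 + 15·1 + 6·0 + 1·1 = 455.
Total outcomes: 6! = 720.
Probability = 455/720 = 91/144.

91/144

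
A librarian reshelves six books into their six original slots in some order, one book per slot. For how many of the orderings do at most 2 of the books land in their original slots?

664

# with exactly i fixed is C(6,i)·!(6-i); sum over i=0..2:
  i=0: C(6,0)·!6 = 1·265 = 265
  i=1: C(6,1)·!5 = 6·44 = 264
  i=2: C(6,2)·!4 = 15·9 = 135
Total = 664.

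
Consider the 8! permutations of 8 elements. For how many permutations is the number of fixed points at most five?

40291

Sum C(8,i)·!(8-i) for i = 0..5:
  i=0: C(8,0)·!8 = 1·14833 = 14833
  i=1: C(8,1)·!7 = 8·1854 = 14832
  i=2: C(8,2)·!6 = 28·265 = 7420
  i=3: C(8,3)·!5 = 56·44 = 2464
  i=4: C(8,4)·!4 = 70·9 = 630
  i=5: C(8,5)·!3 = 56·2 = 112
Total = 40291.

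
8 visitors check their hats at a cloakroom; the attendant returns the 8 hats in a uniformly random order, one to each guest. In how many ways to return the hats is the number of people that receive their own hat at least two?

10655

Sum C(8,i)·!(8-i) for i = 2..8:
  i=2: C(8,2)·!6 = 28·265 = 7420
  i=3: C(8,3)·!5 = 56·44 = 2464
  i=4: C(8,4)·!4 = 70·9 = 630
  i=5: C(8,5)·!3 = 56·2 = 112
  i=6: C(8,6)·!2 = 28·1 = 28
  i=7: C(8,7)·!1 = 8·0 = 0
  i=8: C(8,8)·!0 = 1·1 = 1
Total = 10655.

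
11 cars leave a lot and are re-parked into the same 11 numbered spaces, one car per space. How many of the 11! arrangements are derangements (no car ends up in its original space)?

14684570

The subfactorial !11 = [11!/e] (nearest integer).
11! = 39916800, and 39916800/e ≈ 14684570.08, so !11 = 14684570.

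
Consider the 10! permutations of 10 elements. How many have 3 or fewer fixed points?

3559886

# with exactly i fixed is C(10,i)·!(10-i); sum over i=0..3:
  i=0: C(10,0)·!10 = 1·1334961 = 1334961
  i=1: C(10,1)·!9 = 10·133496 = 1334960
  i=2: C(10,2)·!8 = 45·14833 = 667485
  i=3: C(10,3)·!7 = 120·1854 = 222480
Total = 3559886.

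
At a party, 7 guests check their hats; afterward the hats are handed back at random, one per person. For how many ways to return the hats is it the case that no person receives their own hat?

1854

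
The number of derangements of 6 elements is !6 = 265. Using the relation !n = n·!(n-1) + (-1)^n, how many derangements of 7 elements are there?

1854

!7 = 7·265 - 1 = 1854.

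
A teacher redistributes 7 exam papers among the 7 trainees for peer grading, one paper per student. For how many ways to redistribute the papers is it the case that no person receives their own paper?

The subfactorial !7 = [7!/e] (nearest integer).
7! = 5040, and 5040/e ≈ 1854.11, so !7 = 1854.

1854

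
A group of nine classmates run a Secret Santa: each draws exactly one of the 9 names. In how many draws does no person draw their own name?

133496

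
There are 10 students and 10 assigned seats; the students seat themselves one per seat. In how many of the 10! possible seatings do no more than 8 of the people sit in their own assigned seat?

# with exactly i fixed is C(10,i)·!(10-i); sum over i=0..8:
  i=0: C(10,0)·!10 = 1·1334961 = 1334961
  i=1: C(10,1)·!9 = 10·133496 = 1334960
  i=2: C(10,2)·!8 = 45·14833 = 667485
  i=3: C(10,3)·!7 = 120·1854 = 222480
  i=4: C(10,4)·!6 = 210·265 = 55650
  i=5: C(10,5)·!5 = 252·44 = 11088
  i=6: C(10,6)·!4 = 210·9 = 1890
  i=7: C(10,7)·!3 = 120·2 = 240
  i=8: C(10,8)·!2 = 45·1 = 45
Total = 3628799.

3628799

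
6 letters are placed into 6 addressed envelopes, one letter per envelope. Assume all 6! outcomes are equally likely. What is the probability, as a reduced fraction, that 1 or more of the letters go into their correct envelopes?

91/144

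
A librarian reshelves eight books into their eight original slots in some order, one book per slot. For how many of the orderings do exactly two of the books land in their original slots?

7420

Pick the 2 fixed positions: C(8,2) = 28 ways.
The remaining 6 must be deranged: !6 = 265.
Total: 28 × 265 = 7420.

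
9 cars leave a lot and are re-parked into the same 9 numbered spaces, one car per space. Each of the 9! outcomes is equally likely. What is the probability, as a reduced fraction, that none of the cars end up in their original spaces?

16687/45360

Favorable outcomes: !9 = 133496.
Total outcomes: 9! = 362880.
Probability = 133496/362880 = 16687/45360.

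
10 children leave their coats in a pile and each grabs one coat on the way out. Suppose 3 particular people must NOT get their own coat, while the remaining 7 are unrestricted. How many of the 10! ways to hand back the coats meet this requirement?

Inclusion-exclusion on the 3 forbidden self-matches:
Σ_{j=0}^{3} (-1)^j C(3,j)(10-j)!
= C(3,0)·10! - C(3,1)·9! + C(3,2)·8! - C(3,3)·7!
= 3628800 - 1088640 + 120960 - 5040
= 2656080

2656080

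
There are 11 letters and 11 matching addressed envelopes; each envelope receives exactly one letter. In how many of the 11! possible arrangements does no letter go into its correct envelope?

Use !n = n·!(n-1) + (-1)^n.
!11 = 11·1334961 - 1 = 14684570

14684570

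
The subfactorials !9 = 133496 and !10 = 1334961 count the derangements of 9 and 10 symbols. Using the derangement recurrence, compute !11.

!11 = (11-1)·(!10 + !9) = 10·(1334961 + 133496) = 10·1468457 = 14684570.

14684570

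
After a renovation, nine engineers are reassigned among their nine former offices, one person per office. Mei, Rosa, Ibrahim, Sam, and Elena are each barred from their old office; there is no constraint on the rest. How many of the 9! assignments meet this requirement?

205056

Inclusion-exclusion on the 5 forbidden self-matches:
Σ_{j=0}^{5} (-1)^j C(5,j)(9-j)!
= C(5,0)·9! - C(5,1)·8! + C(5,2)·7! - C(5,3)·6! + C(5,4)·5! - C(5,5)·4!
= 362880 - 201600 + 50400 - 7200 + 600 - 24
= 205056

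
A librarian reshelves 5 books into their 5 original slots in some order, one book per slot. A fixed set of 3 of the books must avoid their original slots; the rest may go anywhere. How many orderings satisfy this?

Inclusion-exclusion on the 3 forbidden self-matches:
Σ_{j=0}^{3} (-1)^j C(3,j)(5-j)!
= C(3,0)·5! - C(3,1)·4! + C(3,2)·3! - C(3,3)·2!
= 120 - 72 + 18 - 2
= 64

64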